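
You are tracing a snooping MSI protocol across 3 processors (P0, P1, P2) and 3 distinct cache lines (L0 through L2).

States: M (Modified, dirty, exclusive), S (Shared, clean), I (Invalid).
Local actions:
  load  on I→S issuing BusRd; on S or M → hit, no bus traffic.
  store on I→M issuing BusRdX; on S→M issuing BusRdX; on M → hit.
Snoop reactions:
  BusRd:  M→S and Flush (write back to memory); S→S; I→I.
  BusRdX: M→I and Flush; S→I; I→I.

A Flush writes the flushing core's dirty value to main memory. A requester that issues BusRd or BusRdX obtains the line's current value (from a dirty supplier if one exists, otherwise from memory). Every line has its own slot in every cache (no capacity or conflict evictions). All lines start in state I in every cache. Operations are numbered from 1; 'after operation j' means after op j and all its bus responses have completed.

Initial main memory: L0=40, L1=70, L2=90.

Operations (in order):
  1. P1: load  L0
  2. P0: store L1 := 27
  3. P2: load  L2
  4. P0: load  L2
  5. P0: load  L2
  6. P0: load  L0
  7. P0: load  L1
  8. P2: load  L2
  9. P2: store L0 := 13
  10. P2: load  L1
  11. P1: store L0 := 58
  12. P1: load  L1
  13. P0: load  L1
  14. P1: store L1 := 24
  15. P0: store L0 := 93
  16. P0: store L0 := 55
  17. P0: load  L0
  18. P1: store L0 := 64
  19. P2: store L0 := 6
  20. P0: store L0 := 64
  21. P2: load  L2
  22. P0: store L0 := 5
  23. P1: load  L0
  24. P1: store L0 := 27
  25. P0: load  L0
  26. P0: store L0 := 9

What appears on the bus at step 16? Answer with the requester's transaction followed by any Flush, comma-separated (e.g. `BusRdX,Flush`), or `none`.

bus = none

1. P1: load  L0  bus=[BusRd]  L0: P0=I P1=S P2=I  mem[L0]=40
2. P0: store L1 := 27  bus=[BusRdX]  L1: P0=M P1=I P2=I  mem[L1]=70
3. P2: load  L2  bus=[BusRd]  L2: P0=I P1=I P2=S  mem[L2]=90
4. P0: load  L2  bus=[BusRd]  L2: P0=S P1=I P2=S  mem[L2]=90
5. P0: load  L2  bus=[-]  L2: P0=S P1=I P2=S  mem[L2]=90
6. P0: load  L0  bus=[BusRd]  L0: P0=S P1=S P2=I  mem[L0]=40
7. P0: load  L1  bus=[-]  L1: P0=M P1=I P2=I  mem[L1]=70
8. P2: load  L2  bus=[-]  L2: P0=S P1=I P2=S  mem[L2]=90
9. P2: store L0 := 13  bus=[BusRdX]  L0: P0=I P1=I P2=M  mem[L0]=40
10. P2: load  L1  bus=[BusRd,Flush]  L1: P0=S P1=I P2=S  mem[L1]=27
11. P1: store L0 := 58  bus=[BusRdX,Flush]  L0: P0=I P1=M P2=I  mem[L0]=13
12. P1: load  L1  bus=[BusRd]  L1: P0=S P1=S P2=S  mem[L1]=27
13. P0: load  L1  bus=[-]  L1: P0=S P1=S P2=S  mem[L1]=27
14. P1: store L1 := 24  bus=[BusRdX]  L1: P0=I P1=M P2=I  mem[L1]=27
15. P0: store L0 := 93  bus=[BusRdX,Flush]  L0: P0=M P1=I P2=I  mem[L0]=58
16. P0: store L0 := 55  bus=[-]  L0: P0=M P1=I P2=I  mem[L0]=58
17. P0: load  L0  bus=[-]  L0: P0=M P1=I P2=I  mem[L0]=58
18. P1: store L0 := 64  bus=[BusRdX,Flush]  L0: P0=I P1=M P2=I  mem[L0]=55
19. P2: store L0 := 6  bus=[BusRdX,Flush]  L0: P0=I P1=I P2=M  mem[L0]=64
20. P0: store L0 := 64  bus=[BusRdX,Flush]  L0: P0=M P1=I P2=I  mem[L0]=6
21. P2: load  L2  bus=[-]  L2: P0=S P1=I P2=S  mem[L2]=90
22. P0: store L0 := 5  bus=[-]  L0: P0=M P1=I P2=I  mem[L0]=6
23. P1: load  L0  bus=[BusRd,Flush]  L0: P0=S P1=S P2=I  mem[L0]=5
24. P1: store L0 := 27  bus=[BusRdX]  L0: P0=I P1=M P2=I  mem[L0]=5
25. P0: load  L0  bus=[BusRd,Flush]  L0: P0=S P1=S P2=I  mem[L0]=27
26. P0: store L0 := 9  bus=[BusRdX]  L0: P0=M P1=I P2=I  mem[L0]=27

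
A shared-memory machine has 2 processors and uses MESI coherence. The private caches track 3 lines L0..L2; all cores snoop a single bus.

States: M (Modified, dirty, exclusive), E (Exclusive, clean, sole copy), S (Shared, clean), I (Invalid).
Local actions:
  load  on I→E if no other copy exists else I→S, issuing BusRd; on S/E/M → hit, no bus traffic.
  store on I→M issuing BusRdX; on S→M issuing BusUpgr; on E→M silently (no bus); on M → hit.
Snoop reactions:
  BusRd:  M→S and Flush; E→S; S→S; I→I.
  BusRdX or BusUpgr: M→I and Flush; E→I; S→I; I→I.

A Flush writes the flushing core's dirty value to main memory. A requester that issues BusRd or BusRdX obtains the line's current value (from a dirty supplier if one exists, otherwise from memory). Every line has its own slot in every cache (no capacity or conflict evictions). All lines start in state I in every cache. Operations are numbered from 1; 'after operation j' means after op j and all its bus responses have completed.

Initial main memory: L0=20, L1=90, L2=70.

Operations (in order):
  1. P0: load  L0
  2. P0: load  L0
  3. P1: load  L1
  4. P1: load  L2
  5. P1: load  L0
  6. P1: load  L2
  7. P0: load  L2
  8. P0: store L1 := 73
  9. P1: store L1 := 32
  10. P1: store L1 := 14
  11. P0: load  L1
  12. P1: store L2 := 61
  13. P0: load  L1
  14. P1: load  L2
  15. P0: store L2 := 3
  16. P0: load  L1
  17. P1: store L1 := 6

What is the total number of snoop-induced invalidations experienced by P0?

invalidations = 3

  op1 P0: load  L0 → E/I on L0; bus BusRd; mem=20
  op2 P0: load  L0 → E/I on L0; bus (none); mem=20
  op3 P1: load  L1 → I/E on L1; bus BusRd; mem=90
  op4 P1: load  L2 → I/E on L2; bus BusRd; mem=70
  op5 P1: load  L0 → S/S on L0; bus BusRd; mem=20
  op6 P1: load  L2 → I/E on L2; bus (none); mem=70
  op7 P0: load  L2 → S/S on L2; bus BusRd; mem=70
  op8 P0: store L1 := 73 → M/I on L1; bus BusRdX; mem=90
  op9 P1: store L1 := 32 → I/M on L1; bus BusRdX Flush; mem=73
  op10 P1: store L1 := 14 → I/M on L1; bus (none); mem=73
  op11 P0: load  L1 → S/S on L1; bus BusRd Flush; mem=14
  op12 P1: store L2 := 61 → I/M on L2; bus BusUpgr; mem=70
  op13 P0: load  L1 → S/S on L1; bus (none); mem=14
  op14 P1: load  L2 → I/M on L2; bus (none); mem=70
  op15 P0: store L2 := 3 → M/I on L2; bus BusRdX Flush; mem=61
  op16 P0: load  L1 → S/S on L1; bus (none); mem=14
  op17 P1: store L1 := 6 → I/M on L1; bus BusUpgr; mem=14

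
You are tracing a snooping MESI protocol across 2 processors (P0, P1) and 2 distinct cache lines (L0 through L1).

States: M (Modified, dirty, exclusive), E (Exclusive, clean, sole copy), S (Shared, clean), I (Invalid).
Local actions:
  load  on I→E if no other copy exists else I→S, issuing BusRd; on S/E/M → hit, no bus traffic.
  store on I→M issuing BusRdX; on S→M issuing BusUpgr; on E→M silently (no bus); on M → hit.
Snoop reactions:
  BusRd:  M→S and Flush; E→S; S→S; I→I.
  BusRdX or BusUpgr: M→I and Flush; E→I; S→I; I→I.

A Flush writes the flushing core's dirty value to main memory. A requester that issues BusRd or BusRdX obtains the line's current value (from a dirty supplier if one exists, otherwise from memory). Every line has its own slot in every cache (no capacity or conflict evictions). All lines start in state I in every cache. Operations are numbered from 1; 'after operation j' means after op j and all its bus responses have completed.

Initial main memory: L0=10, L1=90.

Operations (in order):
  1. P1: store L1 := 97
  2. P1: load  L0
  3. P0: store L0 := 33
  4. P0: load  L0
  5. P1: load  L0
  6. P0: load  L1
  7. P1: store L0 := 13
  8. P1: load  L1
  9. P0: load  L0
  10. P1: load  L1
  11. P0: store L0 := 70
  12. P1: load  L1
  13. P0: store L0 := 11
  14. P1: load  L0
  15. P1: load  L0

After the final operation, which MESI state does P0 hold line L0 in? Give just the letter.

  op1 P1: store L1 := 97 → I/M on L1; bus BusRdX; mem=90
  op2 P1: load  L0 → I/E on L0; bus BusRd; mem=10
  op3 P0: store L0 := 33 → M/I on L0; bus BusRdX; mem=10
  op4 P0: load  L0 → M/I on L0; bus (none); mem=10
  op5 P1: load  L0 → S/S on L0; bus BusRd Flush; mem=33
  op6 P0: load  L1 → S/S on L1; bus BusRd Flush; mem=97
  op7 P1: store L0 := 13 → I/M on L0; bus BusUpgr; mem=33
  op8 P1: load  L1 → S/S on L1; bus (none); mem=97
  op9 P0: load  L0 → S/S on L0; bus BusRd Flush; mem=13
  op10 P1: load  L1 → S/S on L1; bus (none); mem=97
  op11 P0: store L0 := 70 → M/I on L0; bus BusUpgr; mem=13
  op12 P1: load  L1 → S/S on L1; bus (none); mem=97
  op13 P0: store L0 := 11 → M/I on L0; bus (none); mem=13
  op14 P1: load  L0 → S/S on L0; bus BusRd Flush; mem=11
  op15 P1: load  L0 → S/S on L0; bus (none); mem=11

state = S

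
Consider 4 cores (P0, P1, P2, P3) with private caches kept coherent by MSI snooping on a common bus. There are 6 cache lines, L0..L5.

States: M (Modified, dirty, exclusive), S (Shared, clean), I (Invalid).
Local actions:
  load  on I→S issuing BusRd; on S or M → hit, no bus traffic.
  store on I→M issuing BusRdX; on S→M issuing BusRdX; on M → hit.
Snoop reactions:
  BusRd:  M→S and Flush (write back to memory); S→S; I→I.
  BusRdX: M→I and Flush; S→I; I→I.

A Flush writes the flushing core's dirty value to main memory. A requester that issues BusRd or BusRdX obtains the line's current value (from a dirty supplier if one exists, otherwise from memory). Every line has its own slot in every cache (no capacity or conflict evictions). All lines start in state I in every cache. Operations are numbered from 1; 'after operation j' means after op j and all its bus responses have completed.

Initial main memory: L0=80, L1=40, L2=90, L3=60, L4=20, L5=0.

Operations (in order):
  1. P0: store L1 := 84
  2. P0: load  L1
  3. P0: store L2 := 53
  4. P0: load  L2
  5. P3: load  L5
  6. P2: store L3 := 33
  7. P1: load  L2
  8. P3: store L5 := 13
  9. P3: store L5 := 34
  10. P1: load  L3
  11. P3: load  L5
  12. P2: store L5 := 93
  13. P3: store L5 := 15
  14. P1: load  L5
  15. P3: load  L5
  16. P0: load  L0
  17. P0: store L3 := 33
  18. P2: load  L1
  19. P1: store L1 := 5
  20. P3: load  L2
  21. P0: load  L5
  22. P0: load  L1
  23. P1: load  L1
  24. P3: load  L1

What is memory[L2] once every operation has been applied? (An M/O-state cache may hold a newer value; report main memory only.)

1. P0: store L1 := 84  bus=[BusRdX]  L1: P0=M P1=I P2=I P3=I  mem[L1]=40
2. P0: load  L1  bus=[-]  L1: P0=M P1=I P2=I P3=I  mem[L1]=40
3. P0: store L2 := 53  bus=[BusRdX]  L2: P0=M P1=I P2=I P3=I  mem[L2]=90
4. P0: load  L2  bus=[-]  L2: P0=M P1=I P2=I P3=I  mem[L2]=90
5. P3: load  L5  bus=[BusRd]  L5: P0=I P1=I P2=I P3=S  mem[L5]=0
6. P2: store L3 := 33  bus=[BusRdX]  L3: P0=I P1=I P2=M P3=I  mem[L3]=60
7. P1: load  L2  bus=[BusRd,Flush]  L2: P0=S P1=S P2=I P3=I  mem[L2]=53
8. P3: store L5 := 13  bus=[BusRdX]  L5: P0=I P1=I P2=I P3=M  mem[L5]=0
9. P3: store L5 := 34  bus=[-]  L5: P0=I P1=I P2=I P3=M  mem[L5]=0
10. P1: load  L3  bus=[BusRd,Flush]  L3: P0=I P1=S P2=S P3=I  mem[L3]=33
11. P3: load  L5  bus=[-]  L5: P0=I P1=I P2=I P3=M  mem[L5]=0
12. P2: store L5 := 93  bus=[BusRdX,Flush]  L5: P0=I P1=I P2=M P3=I  mem[L5]=34
13. P3: store L5 := 15  bus=[BusRdX,Flush]  L5: P0=I P1=I P2=I P3=M  mem[L5]=93
14. P1: load  L5  bus=[BusRd,Flush]  L5: P0=I P1=S P2=I P3=S  mem[L5]=15
15. P3: load  L5  bus=[-]  L5: P0=I P1=S P2=I P3=S  mem[L5]=15
16. P0: load  L0  bus=[BusRd]  L0: P0=S P1=I P2=I P3=I  mem[L0]=80
17. P0: store L3 := 33  bus=[BusRdX]  L3: P0=M P1=I P2=I P3=I  mem[L3]=33
18. P2: load  L1  bus=[BusRd,Flush]  L1: P0=S P1=I P2=S P3=I  mem[L1]=84
19. P1: store L1 := 5  bus=[BusRdX]  L1: P0=I P1=M P2=I P3=I  mem[L1]=84
20. P3: load  L2  bus=[BusRd]  L2: P0=S P1=S P2=I P3=S  mem[L2]=53
21. P0: load  L5  bus=[BusRd]  L5: P0=S P1=S P2=I P3=S  mem[L5]=15
22. P0: load  L1  bus=[BusRd,Flush]  L1: P0=S P1=S P2=I P3=I  mem[L1]=5
23. P1: load  L1  bus=[-]  L1: P0=S P1=S P2=I P3=I  mem[L1]=5
24. P3: load  L1  bus=[BusRd]  L1: P0=S P1=S P2=I P3=S  mem[L1]=5

memory[L2] = 53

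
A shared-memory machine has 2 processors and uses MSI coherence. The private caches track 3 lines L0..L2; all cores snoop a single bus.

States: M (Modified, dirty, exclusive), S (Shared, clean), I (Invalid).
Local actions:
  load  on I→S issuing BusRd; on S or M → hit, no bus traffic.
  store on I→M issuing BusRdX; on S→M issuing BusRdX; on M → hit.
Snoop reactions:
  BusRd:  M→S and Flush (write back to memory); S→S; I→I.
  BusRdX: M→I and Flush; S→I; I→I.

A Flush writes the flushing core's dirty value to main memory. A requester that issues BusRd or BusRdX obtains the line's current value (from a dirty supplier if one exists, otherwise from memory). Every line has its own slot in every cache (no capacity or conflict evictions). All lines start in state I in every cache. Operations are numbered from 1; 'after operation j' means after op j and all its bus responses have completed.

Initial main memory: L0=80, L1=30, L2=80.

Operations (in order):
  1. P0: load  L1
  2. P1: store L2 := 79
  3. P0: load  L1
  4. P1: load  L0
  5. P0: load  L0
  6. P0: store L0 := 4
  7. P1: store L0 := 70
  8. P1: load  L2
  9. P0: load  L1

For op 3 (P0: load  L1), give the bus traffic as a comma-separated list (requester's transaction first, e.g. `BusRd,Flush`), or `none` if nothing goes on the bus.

step 1: P0: load  L1  ⟶  SI  (L1)  txn=BusRd  M[L1]=30
step 2: P1: store L2 := 79  ⟶  IM  (L2)  txn=BusRdX  M[L2]=80
step 3: P0: load  L1  ⟶  SI  (L1)  txn=∅  M[L1]=30
step 4: P1: load  L0  ⟶  IS  (L0)  txn=BusRd  M[L0]=80
step 5: P0: load  L0  ⟶  SS  (L0)  txn=BusRd  M[L0]=80
step 6: P0: store L0 := 4  ⟶  MI  (L0)  txn=BusRdX  M[L0]=80
step 7: P1: store L0 := 70  ⟶  IM  (L0)  txn=BusRdX+Flush  M[L0]=4
step 8: P1: load  L2  ⟶  IM  (L2)  txn=∅  M[L2]=80
step 9: P0: load  L1  ⟶  SI  (L1)  txn=∅  M[L1]=30

bus = none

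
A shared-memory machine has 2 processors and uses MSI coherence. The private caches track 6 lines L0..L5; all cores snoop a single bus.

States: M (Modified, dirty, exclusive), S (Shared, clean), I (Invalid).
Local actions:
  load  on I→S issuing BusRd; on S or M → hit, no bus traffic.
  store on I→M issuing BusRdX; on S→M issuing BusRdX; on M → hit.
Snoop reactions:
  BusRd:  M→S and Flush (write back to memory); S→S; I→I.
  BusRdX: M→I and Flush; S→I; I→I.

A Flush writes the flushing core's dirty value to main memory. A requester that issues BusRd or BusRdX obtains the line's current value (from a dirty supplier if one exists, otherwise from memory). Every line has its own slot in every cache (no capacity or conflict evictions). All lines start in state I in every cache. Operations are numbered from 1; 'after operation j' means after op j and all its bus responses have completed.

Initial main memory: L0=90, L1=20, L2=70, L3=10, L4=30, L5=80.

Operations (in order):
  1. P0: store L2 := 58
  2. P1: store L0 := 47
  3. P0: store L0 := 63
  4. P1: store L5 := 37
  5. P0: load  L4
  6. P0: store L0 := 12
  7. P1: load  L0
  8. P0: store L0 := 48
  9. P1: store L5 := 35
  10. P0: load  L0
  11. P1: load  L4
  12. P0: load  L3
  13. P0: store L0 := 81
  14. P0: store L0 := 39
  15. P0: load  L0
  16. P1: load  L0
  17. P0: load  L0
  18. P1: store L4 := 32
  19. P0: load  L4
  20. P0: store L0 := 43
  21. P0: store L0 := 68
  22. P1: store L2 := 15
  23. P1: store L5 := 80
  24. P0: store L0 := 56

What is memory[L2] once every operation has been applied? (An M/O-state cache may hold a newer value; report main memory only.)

memory[L2] = 58

  op1 P0: store L2 := 58 → M/I on L2; bus BusRdX; mem=70
  op2 P1: store L0 := 47 → I/M on L0; bus BusRdX; mem=90
  op3 P0: store L0 := 63 → M/I on L0; bus BusRdX Flush; mem=47
  op4 P1: store L5 := 37 → I/M on L5; bus BusRdX; mem=80
  op5 P0: load  L4 → S/I on L4; bus BusRd; mem=30
  op6 P0: store L0 := 12 → M/I on L0; bus (none); mem=47
  op7 P1: load  L0 → S/S on L0; bus BusRd Flush; mem=12
  op8 P0: store L0 := 48 → M/I on L0; bus BusRdX; mem=12
  op9 P1: store L5 := 35 → I/M on L5; bus (none); mem=80
  op10 P0: load  L0 → M/I on L0; bus (none); mem=12
  op11 P1: load  L4 → S/S on L4; bus BusRd; mem=30
  op12 P0: load  L3 → S/I on L3; bus BusRd; mem=10
  op13 P0: store L0 := 81 → M/I on L0; bus (none); mem=12
  op14 P0: store L0 := 39 → M/I on L0; bus (none); mem=12
  op15 P0: load  L0 → M/I on L0; bus (none); mem=12
  op16 P1: load  L0 → S/S on L0; bus BusRd Flush; mem=39
  op17 P0: load  L0 → S/S on L0; bus (none); mem=39
  op18 P1: store L4 := 32 → I/M on L4; bus BusRdX; mem=30
  op19 P0: load  L4 → S/S on L4; bus BusRd Flush; mem=32
  op20 P0: store L0 := 43 → M/I on L0; bus BusRdX; mem=39
  op21 P0: store L0 := 68 → M/I on L0; bus (none); mem=39
  op22 P1: store L2 := 15 → I/M on L2; bus BusRdX Flush; mem=58
  op23 P1: store L5 := 80 → I/M on L5; bus (none); mem=80
  op24 P0: store L0 := 56 → M/I on L0; bus (none); mem=39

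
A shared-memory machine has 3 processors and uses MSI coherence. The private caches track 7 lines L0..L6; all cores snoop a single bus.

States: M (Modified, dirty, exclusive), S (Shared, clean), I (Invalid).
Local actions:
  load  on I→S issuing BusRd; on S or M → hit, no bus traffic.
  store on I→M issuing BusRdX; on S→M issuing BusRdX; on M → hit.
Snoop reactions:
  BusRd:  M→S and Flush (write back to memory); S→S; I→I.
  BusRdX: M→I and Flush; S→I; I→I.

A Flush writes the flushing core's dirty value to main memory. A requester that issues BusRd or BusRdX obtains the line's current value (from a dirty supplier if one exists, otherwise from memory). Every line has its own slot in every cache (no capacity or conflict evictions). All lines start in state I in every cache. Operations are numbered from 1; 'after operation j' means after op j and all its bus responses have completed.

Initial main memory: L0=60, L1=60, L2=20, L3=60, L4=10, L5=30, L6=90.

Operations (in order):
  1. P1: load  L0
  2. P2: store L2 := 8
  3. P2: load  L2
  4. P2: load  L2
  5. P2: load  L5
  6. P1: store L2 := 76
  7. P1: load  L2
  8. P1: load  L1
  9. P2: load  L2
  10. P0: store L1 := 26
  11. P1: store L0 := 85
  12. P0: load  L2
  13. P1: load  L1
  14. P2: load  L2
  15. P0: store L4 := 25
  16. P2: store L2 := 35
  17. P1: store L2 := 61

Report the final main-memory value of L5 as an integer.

memory[L5] = 30

step 1: P1: load  L0  ⟶  ISI  (L0)  txn=BusRd  M[L0]=60
step 2: P2: store L2 := 8  ⟶  IIM  (L2)  txn=BusRdX  M[L2]=20
step 3: P2: load  L2  ⟶  IIM  (L2)  txn=∅  M[L2]=20
step 4: P2: load  L2  ⟶  IIM  (L2)  txn=∅  M[L2]=20
step 5: P2: load  L5  ⟶  IIS  (L5)  txn=BusRd  M[L5]=30
step 6: P1: store L2 := 76  ⟶  IMI  (L2)  txn=BusRdX+Flush  M[L2]=8
step 7: P1: load  L2  ⟶  IMI  (L2)  txn=∅  M[L2]=8
step 8: P1: load  L1  ⟶  ISI  (L1)  txn=BusRd  M[L1]=60
step 9: P2: load  L2  ⟶  ISS  (L2)  txn=BusRd+Flush  M[L2]=76
step 10: P0: store L1 := 26  ⟶  MII  (L1)  txn=BusRdX  M[L1]=60
step 11: P1: store L0 := 85  ⟶  IMI  (L0)  txn=BusRdX  M[L0]=60
step 12: P0: load  L2  ⟶  SSS  (L2)  txn=BusRd  M[L2]=76
step 13: P1: load  L1  ⟶  SSI  (L1)  txn=BusRd+Flush  M[L1]=26
step 14: P2: load  L2  ⟶  SSS  (L2)  txn=∅  M[L2]=76
step 15: P0: store L4 := 25  ⟶  MII  (L4)  txn=BusRdX  M[L4]=10
step 16: P2: store L2 := 35  ⟶  IIM  (L2)  txn=BusRdX  M[L2]=76
step 17: P1: store L2 := 61  ⟶  IMI  (L2)  txn=BusRdX+Flush  M[L2]=35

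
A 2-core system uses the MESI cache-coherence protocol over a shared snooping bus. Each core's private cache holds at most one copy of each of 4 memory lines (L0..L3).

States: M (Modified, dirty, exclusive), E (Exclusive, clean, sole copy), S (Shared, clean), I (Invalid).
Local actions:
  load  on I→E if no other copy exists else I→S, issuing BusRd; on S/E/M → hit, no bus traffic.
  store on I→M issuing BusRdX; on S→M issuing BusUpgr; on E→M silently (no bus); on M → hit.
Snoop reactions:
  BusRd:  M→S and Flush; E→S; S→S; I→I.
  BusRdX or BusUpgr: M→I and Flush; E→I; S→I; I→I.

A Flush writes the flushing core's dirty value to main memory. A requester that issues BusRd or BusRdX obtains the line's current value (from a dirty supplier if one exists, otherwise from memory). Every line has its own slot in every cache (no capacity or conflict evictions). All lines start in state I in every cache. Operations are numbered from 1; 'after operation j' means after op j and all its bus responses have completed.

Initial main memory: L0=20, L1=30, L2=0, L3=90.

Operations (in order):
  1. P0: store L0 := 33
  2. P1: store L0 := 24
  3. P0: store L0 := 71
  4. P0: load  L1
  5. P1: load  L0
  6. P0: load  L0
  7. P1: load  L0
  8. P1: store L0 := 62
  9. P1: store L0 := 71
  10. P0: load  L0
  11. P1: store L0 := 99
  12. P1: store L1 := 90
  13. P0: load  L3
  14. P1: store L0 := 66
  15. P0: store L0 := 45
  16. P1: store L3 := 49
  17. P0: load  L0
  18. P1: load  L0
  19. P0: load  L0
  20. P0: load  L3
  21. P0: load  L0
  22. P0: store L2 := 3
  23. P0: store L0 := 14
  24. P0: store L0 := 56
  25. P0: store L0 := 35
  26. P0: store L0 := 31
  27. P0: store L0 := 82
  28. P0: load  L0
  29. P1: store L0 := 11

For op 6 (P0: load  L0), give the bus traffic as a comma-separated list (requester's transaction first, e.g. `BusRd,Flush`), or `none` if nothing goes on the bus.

bus = none

1. P0: store L0 := 33  bus=[BusRdX]  L0: P0=M P1=I  mem[L0]=20
2. P1: store L0 := 24  bus=[BusRdX,Flush]  L0: P0=I P1=M  mem[L0]=33
3. P0: store L0 := 71  bus=[BusRdX,Flush]  L0: P0=M P1=I  mem[L0]=24
4. P0: load  L1  bus=[BusRd]  L1: P0=E P1=I  mem[L1]=30
5. P1: load  L0  bus=[BusRd,Flush]  L0: P0=S P1=S  mem[L0]=71
6. P0: load  L0  bus=[-]  L0: P0=S P1=S  mem[L0]=71
7. P1: load  L0  bus=[-]  L0: P0=S P1=S  mem[L0]=71
8. P1: store L0 := 62  bus=[BusUpgr]  L0: P0=I P1=M  mem[L0]=71
9. P1: store L0 := 71  bus=[-]  L0: P0=I P1=M  mem[L0]=71
10. P0: load  L0  bus=[BusRd,Flush]  L0: P0=S P1=S  mem[L0]=71
11. P1: store L0 := 99  bus=[BusUpgr]  L0: P0=I P1=M  mem[L0]=71
12. P1: store L1 := 90  bus=[BusRdX]  L1: P0=I P1=M  mem[L1]=30
13. P0: load  L3  bus=[BusRd]  L3: P0=E P1=I  mem[L3]=90
14. P1: store L0 := 66  bus=[-]  L0: P0=I P1=M  mem[L0]=71
15. P0: store L0 := 45  bus=[BusRdX,Flush]  L0: P0=M P1=I  mem[L0]=66
16. P1: store L3 := 49  bus=[BusRdX]  L3: P0=I P1=M  mem[L3]=90
17. P0: load  L0  bus=[-]  L0: P0=M P1=I  mem[L0]=66
18. P1: load  L0  bus=[BusRd,Flush]  L0: P0=S P1=S  mem[L0]=45
19. P0: load  L0  bus=[-]  L0: P0=S P1=S  mem[L0]=45
20. P0: load  L3  bus=[BusRd,Flush]  L3: P0=S P1=S  mem[L3]=49
21. P0: load  L0  bus=[-]  L0: P0=S P1=S  mem[L0]=45
22. P0: store L2 := 3  bus=[BusRdX]  L2: P0=M P1=I  mem[L2]=0
23. P0: store L0 := 14  bus=[BusUpgr]  L0: P0=M P1=I  mem[L0]=45
24. P0: store L0 := 56  bus=[-]  L0: P0=M P1=I  mem[L0]=45
25. P0: store L0 := 35  bus=[-]  L0: P0=M P1=I  mem[L0]=45
26. P0: store L0 := 31  bus=[-]  L0: P0=M P1=I  mem[L0]=45
27. P0: store L0 := 82  bus=[-]  L0: P0=M P1=I  mem[L0]=45
28. P0: load  L0  bus=[-]  L0: P0=M P1=I  mem[L0]=45
29. P1: store L0 := 11  bus=[BusRdX,Flush]  L0: P0=I P1=M  mem[L0]=82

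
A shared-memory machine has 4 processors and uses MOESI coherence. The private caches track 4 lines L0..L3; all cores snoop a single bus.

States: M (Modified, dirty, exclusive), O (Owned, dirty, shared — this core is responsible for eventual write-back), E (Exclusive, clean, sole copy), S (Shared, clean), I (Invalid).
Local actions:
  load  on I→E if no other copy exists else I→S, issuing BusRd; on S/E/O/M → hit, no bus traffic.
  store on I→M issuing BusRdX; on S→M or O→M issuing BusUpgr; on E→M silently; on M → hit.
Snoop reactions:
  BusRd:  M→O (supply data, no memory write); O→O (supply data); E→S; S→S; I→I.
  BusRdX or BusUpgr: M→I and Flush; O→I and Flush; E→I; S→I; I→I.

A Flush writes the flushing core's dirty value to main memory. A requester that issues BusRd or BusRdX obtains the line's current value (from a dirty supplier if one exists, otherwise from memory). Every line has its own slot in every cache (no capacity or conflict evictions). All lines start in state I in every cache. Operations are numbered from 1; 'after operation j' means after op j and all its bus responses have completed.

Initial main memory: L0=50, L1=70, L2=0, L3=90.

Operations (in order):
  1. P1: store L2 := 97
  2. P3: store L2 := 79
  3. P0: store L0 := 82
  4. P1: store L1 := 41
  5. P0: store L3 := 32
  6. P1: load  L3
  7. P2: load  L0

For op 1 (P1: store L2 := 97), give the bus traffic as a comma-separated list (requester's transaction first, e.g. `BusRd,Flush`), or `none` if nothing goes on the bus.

[1] P1: store L2 := 97 | P0:I, P1:M(97), P2:I, P3:I | bus: BusRdX
[2] P3: store L2 := 79 | P0:I, P1:I, P2:I, P3:M(79) | bus: BusRdX,Flush
[3] P0: store L0 := 82 | P0:M(82), P1:I, P2:I, P3:I | bus: BusRdX
[4] P1: store L1 := 41 | P0:I, P1:M(41), P2:I, P3:I | bus: BusRdX
[5] P0: store L3 := 32 | P0:M(32), P1:I, P2:I, P3:I | bus: BusRdX
[6] P1: load  L3 | P0:O(32), P1:S(32), P2:I, P3:I | bus: BusRd
[7] P2: load  L0 | P0:O(82), P1:I, P2:S(82), P3:I | bus: BusRd

bus = BusRdX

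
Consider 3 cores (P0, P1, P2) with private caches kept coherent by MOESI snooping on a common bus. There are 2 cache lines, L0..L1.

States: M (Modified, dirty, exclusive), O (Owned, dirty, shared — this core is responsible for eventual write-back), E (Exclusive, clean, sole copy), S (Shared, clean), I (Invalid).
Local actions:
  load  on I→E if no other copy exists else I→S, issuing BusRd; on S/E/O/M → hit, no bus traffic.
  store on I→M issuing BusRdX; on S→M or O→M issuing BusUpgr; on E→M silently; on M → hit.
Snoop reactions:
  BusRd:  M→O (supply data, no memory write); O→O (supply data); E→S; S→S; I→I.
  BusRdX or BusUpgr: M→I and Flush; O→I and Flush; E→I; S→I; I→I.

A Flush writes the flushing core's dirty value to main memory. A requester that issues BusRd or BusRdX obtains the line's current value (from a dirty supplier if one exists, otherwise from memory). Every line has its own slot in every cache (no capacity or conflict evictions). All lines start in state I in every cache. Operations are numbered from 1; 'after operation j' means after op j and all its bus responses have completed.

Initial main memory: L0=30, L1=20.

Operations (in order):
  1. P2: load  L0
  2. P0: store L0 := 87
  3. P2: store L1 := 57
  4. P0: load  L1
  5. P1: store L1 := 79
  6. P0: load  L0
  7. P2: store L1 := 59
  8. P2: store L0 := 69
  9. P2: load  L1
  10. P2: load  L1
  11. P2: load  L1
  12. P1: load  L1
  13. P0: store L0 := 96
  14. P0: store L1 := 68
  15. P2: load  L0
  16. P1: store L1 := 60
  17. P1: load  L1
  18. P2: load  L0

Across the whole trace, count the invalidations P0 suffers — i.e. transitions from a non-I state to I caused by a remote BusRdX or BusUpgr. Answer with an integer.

invalidations = 3

[1] P2: load  L0 | P0:I, P1:I, P2:E(30) | bus: BusRd
[2] P0: store L0 := 87 | P0:M(87), P1:I, P2:I | bus: BusRdX
[3] P2: store L1 := 57 | P0:I, P1:I, P2:M(57) | bus: BusRdX
[4] P0: load  L1 | P0:S(57), P1:I, P2:O(57) | bus: BusRd
[5] P1: store L1 := 79 | P0:I, P1:M(79), P2:I | bus: BusRdX,Flush
[6] P0: load  L0 | P0:M(87), P1:I, P2:I | bus: none
[7] P2: store L1 := 59 | P0:I, P1:I, P2:M(59) | bus: BusRdX,Flush
[8] P2: store L0 := 69 | P0:I, P1:I, P2:M(69) | bus: BusRdX,Flush
[9] P2: load  L1 | P0:I, P1:I, P2:M(59) | bus: none
[10] P2: load  L1 | P0:I, P1:I, P2:M(59) | bus: none
[11] P2: load  L1 | P0:I, P1:I, P2:M(59) | bus: none
[12] P1: load  L1 | P0:I, P1:S(59), P2:O(59) | bus: BusRd
[13] P0: store L0 := 96 | P0:M(96), P1:I, P2:I | bus: BusRdX,Flush
[14] P0: store L1 := 68 | P0:M(68), P1:I, P2:I | bus: BusRdX,Flush
[15] P2: load  L0 | P0:O(96), P1:I, P2:S(96) | bus: BusRd
[16] P1: store L1 := 60 | P0:I, P1:M(60), P2:I | bus: BusRdX,Flush
[17] P1: load  L1 | P0:I, P1:M(60), P2:I | bus: none
[18] P2: load  L0 | P0:O(96), P1:I, P2:S(96) | bus: none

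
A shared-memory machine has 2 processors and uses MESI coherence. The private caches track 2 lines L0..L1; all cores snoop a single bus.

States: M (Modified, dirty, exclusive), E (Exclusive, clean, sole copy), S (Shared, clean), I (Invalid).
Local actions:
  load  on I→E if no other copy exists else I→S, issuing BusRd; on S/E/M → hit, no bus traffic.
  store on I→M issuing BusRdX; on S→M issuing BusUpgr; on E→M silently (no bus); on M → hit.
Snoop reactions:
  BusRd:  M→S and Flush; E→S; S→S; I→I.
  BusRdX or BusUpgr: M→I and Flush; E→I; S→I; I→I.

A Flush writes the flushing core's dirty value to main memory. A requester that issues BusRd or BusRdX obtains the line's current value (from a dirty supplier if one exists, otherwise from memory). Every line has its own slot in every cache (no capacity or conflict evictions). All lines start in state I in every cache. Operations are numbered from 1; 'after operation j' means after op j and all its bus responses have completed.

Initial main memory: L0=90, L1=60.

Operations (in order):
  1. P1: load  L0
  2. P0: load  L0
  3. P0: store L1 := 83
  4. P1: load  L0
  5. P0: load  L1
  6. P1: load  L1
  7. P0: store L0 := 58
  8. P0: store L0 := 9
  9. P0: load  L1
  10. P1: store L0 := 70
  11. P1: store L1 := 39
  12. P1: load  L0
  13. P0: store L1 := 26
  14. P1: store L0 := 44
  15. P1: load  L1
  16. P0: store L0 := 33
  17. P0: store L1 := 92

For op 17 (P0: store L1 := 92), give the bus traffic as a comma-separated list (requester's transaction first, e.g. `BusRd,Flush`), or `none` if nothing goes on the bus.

1. P1: load  L0  bus=[BusRd]  L0: P0=I P1=E  mem[L0]=90
2. P0: load  L0  bus=[BusRd]  L0: P0=S P1=S  mem[L0]=90
3. P0: store L1 := 83  bus=[BusRdX]  L1: P0=M P1=I  mem[L1]=60
4. P1: load  L0  bus=[-]  L0: P0=S P1=S  mem[L0]=90
5. P0: load  L1  bus=[-]  L1: P0=M P1=I  mem[L1]=60
6. P1: load  L1  bus=[BusRd,Flush]  L1: P0=S P1=S  mem[L1]=83
7. P0: store L0 := 58  bus=[BusUpgr]  L0: P0=M P1=I  mem[L0]=90
8. P0: store L0 := 9  bus=[-]  L0: P0=M P1=I  mem[L0]=90
9. P0: load  L1  bus=[-]  L1: P0=S P1=S  mem[L1]=83
10. P1: store L0 := 70  bus=[BusRdX,Flush]  L0: P0=I P1=M  mem[L0]=9
11. P1: store L1 := 39  bus=[BusUpgr]  L1: P0=I P1=M  mem[L1]=83
12. P1: load  L0  bus=[-]  L0: P0=I P1=M  mem[L0]=9
13. P0: store L1 := 26  bus=[BusRdX,Flush]  L1: P0=M P1=I  mem[L1]=39
14. P1: store L0 := 44  bus=[-]  L0: P0=I P1=M  mem[L0]=9
15. P1: load  L1  bus=[BusRd,Flush]  L1: P0=S P1=S  mem[L1]=26
16. P0: store L0 := 33  bus=[BusRdX,Flush]  L0: P0=M P1=I  mem[L0]=44
17. P0: store L1 := 92  bus=[BusUpgr]  L1: P0=M P1=I  mem[L1]=26

bus = BusUpgr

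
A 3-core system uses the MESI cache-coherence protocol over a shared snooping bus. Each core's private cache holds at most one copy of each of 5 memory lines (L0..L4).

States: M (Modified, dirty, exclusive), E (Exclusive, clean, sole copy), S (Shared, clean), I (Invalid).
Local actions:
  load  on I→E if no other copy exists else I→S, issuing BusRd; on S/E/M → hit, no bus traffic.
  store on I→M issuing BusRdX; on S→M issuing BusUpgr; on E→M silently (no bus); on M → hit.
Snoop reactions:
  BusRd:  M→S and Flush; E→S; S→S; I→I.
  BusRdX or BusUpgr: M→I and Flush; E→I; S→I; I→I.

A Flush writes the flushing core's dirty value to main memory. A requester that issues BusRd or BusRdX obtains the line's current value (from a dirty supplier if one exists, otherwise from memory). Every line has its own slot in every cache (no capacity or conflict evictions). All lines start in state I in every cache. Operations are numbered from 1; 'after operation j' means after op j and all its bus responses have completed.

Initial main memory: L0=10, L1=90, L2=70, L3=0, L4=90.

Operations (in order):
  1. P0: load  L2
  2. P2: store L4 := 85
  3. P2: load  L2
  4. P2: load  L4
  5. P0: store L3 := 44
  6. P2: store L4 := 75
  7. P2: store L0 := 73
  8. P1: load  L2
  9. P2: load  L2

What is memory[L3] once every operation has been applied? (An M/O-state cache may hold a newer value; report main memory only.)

1. P0: load  L2  bus=[BusRd]  L2: P0=E P1=I P2=I  mem[L2]=70
2. P2: store L4 := 85  bus=[BusRdX]  L4: P0=I P1=I P2=M  mem[L4]=90
3. P2: load  L2  bus=[BusRd]  L2: P0=S P1=I P2=S  mem[L2]=70
4. P2: load  L4  bus=[-]  L4: P0=I P1=I P2=M  mem[L4]=90
5. P0: store L3 := 44  bus=[BusRdX]  L3: P0=M P1=I P2=I  mem[L3]=0
6. P2: store L4 := 75  bus=[-]  L4: P0=I P1=I P2=M  mem[L4]=90
7. P2: store L0 := 73  bus=[BusRdX]  L0: P0=I P1=I P2=M  mem[L0]=10
8. P1: load  L2  bus=[BusRd]  L2: P0=S P1=S P2=S  mem[L2]=70
9. P2: load  L2  bus=[-]  L2: P0=S P1=S P2=S  mem[L2]=70

memory[L3] = 0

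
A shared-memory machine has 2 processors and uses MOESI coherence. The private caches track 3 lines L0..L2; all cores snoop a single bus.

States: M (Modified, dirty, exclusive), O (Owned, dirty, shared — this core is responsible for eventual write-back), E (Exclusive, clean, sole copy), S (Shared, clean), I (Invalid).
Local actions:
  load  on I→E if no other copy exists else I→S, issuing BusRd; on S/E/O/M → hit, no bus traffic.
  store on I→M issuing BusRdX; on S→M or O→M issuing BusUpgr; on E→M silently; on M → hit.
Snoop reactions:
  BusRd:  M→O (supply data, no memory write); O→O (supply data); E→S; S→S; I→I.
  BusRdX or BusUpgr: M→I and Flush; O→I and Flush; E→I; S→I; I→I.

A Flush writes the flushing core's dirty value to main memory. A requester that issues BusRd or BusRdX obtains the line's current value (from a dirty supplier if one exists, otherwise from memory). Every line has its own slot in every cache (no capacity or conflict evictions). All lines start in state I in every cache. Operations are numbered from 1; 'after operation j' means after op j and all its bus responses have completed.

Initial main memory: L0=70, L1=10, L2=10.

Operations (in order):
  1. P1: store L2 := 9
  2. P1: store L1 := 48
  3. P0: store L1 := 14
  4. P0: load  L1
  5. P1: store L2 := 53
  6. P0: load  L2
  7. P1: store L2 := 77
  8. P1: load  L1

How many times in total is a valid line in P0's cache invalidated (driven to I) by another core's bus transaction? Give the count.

invalidations = 1

1. P1: store L2 := 9  bus=[BusRdX]  L2: P0=I P1=M  mem[L2]=10
2. P1: store L1 := 48  bus=[BusRdX]  L1: P0=I P1=M  mem[L1]=10
3. P0: store L1 := 14  bus=[BusRdX,Flush]  L1: P0=M P1=I  mem[L1]=48
4. P0: load  L1  bus=[-]  L1: P0=M P1=I  mem[L1]=48
5. P1: store L2 := 53  bus=[-]  L2: P0=I P1=M  mem[L2]=10
6. P0: load  L2  bus=[BusRd]  L2: P0=S P1=O  mem[L2]=10
7. P1: store L2 := 77  bus=[BusUpgr]  L2: P0=I P1=M  mem[L2]=10
8. P1: load  L1  bus=[BusRd]  L1: P0=O P1=S  mem[L1]=48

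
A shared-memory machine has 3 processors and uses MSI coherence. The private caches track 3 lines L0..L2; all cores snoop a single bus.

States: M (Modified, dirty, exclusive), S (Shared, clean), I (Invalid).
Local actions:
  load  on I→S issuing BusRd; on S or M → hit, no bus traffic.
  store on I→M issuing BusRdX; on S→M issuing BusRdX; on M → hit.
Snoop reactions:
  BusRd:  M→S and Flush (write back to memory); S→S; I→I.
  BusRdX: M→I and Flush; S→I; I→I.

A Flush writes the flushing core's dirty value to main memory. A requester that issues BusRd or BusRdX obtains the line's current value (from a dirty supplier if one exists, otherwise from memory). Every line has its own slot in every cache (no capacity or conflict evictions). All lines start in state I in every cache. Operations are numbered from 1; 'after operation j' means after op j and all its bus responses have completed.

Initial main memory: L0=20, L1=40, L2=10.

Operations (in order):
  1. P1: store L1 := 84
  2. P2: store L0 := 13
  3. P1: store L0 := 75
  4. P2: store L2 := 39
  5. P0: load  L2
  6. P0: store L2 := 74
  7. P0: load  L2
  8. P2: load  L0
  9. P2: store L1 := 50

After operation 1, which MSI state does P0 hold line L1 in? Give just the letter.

[1] P1: store L1 := 84 | P0:I, P1:M(84), P2:I | bus: BusRdX
[2] P2: store L0 := 13 | P0:I, P1:I, P2:M(13) | bus: BusRdX
[3] P1: store L0 := 75 | P0:I, P1:M(75), P2:I | bus: BusRdX,Flush
[4] P2: store L2 := 39 | P0:I, P1:I, P2:M(39) | bus: BusRdX
[5] P0: load  L2 | P0:S(39), P1:I, P2:S(39) | bus: BusRd,Flush
[6] P0: store L2 := 74 | P0:M(74), P1:I, P2:I | bus: BusRdX
[7] P0: load  L2 | P0:M(74), P1:I, P2:I | bus: none
[8] P2: load  L0 | P0:I, P1:S(75), P2:S(75) | bus: BusRd,Flush
[9] P2: store L1 := 50 | P0:I, P1:I, P2:M(50) | bus: BusRdX,Flush

state = I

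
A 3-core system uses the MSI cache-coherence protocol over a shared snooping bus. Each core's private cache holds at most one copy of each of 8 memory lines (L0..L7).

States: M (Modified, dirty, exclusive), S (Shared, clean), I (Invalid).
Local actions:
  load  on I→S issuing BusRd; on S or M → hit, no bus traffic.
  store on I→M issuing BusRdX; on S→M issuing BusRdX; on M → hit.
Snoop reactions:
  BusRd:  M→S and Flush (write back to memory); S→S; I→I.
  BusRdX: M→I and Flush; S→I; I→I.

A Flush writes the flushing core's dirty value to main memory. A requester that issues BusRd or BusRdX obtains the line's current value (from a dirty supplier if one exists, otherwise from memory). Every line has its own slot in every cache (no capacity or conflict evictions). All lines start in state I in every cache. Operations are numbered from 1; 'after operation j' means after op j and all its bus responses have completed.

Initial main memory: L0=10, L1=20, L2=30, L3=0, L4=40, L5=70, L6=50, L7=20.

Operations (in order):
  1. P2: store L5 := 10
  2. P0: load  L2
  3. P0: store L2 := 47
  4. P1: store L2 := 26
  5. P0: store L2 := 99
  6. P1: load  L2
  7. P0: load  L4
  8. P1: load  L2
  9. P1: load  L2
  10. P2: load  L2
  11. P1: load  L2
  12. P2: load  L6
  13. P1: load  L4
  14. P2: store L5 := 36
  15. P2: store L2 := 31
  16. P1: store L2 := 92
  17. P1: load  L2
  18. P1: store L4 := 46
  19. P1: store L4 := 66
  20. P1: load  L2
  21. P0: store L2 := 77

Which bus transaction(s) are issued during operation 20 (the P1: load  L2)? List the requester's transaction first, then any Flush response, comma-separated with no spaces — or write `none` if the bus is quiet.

step 1: P2: store L5 := 10  ⟶  IIM  (L5)  txn=BusRdX  M[L5]=70
step 2: P0: load  L2  ⟶  SII  (L2)  txn=BusRd  M[L2]=30
step 3: P0: store L2 := 47  ⟶  MII  (L2)  txn=BusRdX  M[L2]=30
step 4: P1: store L2 := 26  ⟶  IMI  (L2)  txn=BusRdX+Flush  M[L2]=47
step 5: P0: store L2 := 99  ⟶  MII  (L2)  txn=BusRdX+Flush  M[L2]=26
step 6: P1: load  L2  ⟶  SSI  (L2)  txn=BusRd+Flush  M[L2]=99
step 7: P0: load  L4  ⟶  SII  (L4)  txn=BusRd  M[L4]=40
step 8: P1: load  L2  ⟶  SSI  (L2)  txn=∅  M[L2]=99
step 9: P1: load  L2  ⟶  SSI  (L2)  txn=∅  M[L2]=99
step 10: P2: load  L2  ⟶  SSS  (L2)  txn=BusRd  M[L2]=99
step 11: P1: load  L2  ⟶  SSS  (L2)  txn=∅  M[L2]=99
step 12: P2: load  L6  ⟶  IIS  (L6)  txn=BusRd  M[L6]=50
step 13: P1: load  L4  ⟶  SSI  (L4)  txn=BusRd  M[L4]=40
step 14: P2: store L5 := 36  ⟶  IIM  (L5)  txn=∅  M[L5]=70
step 15: P2: store L2 := 31  ⟶  IIM  (L2)  txn=BusRdX  M[L2]=99
step 16: P1: store L2 := 92  ⟶  IMI  (L2)  txn=BusRdX+Flush  M[L2]=31
step 17: P1: load  L2  ⟶  IMI  (L2)  txn=∅  M[L2]=31
step 18: P1: store L4 := 46  ⟶  IMI  (L4)  txn=BusRdX  M[L4]=40
step 19: P1: store L4 := 66  ⟶  IMI  (L4)  txn=∅  M[L4]=40
step 20: P1: load  L2  ⟶  IMI  (L2)  txn=∅  M[L2]=31
step 21: P0: store L2 := 77  ⟶  MII  (L2)  txn=BusRdX+Flush  M[L2]=92

bus = none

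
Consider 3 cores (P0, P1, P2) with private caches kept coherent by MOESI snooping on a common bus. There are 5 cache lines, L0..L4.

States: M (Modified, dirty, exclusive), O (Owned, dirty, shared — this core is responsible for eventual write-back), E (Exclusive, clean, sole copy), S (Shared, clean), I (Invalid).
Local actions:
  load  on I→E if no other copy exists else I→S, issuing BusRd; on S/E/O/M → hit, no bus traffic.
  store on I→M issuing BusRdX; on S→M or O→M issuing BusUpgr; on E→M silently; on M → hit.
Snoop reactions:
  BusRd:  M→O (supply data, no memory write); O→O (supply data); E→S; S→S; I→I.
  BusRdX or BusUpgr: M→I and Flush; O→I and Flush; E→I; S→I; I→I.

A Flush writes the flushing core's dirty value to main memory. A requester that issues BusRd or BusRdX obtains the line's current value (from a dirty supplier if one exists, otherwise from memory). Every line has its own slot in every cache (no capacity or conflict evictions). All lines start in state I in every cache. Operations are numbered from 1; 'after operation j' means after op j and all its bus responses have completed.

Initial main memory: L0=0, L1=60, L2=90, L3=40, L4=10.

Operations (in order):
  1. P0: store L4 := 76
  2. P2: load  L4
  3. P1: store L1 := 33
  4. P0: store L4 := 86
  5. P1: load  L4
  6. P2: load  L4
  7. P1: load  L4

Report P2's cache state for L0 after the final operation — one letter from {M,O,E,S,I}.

[1] P0: store L4 := 76 | P0:M(76), P1:I, P2:I | bus: BusRdX
[2] P2: load  L4 | P0:O(76), P1:I, P2:S(76) | bus: BusRd
[3] P1: store L1 := 33 | P0:I, P1:M(33), P2:I | bus: BusRdX
[4] P0: store L4 := 86 | P0:M(86), P1:I, P2:I | bus: BusUpgr
[5] P1: load  L4 | P0:O(86), P1:S(86), P2:I | bus: BusRd
[6] P2: load  L4 | P0:O(86), P1:S(86), P2:S(86) | bus: BusRd
[7] P1: load  L4 | P0:O(86), P1:S(86), P2:S(86) | bus: none

state = I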